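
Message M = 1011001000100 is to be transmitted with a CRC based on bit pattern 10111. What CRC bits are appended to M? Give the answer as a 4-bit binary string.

Append 4 zeros: 10110010001000000. Divide by 10111 (XOR where the leading bit is 1):
  pos 0: 10110 XOR 10111 = 00001
  pos 4: 10100 XOR 10111 = 00011
  pos 7: 11010 XOR 10111 = 01101
  pos 8: 11010 XOR 10111 = 01101
  pos 9: 11010 XOR 10111 = 01101
  pos 10: 11010 XOR 10111 = 01101
  pos 11: 11010 XOR 10111 = 01101
  pos 12: 11010 XOR 10111 = 01101
Remainder (last 4 bits) = 1101. This is the CRC / FCS.

1101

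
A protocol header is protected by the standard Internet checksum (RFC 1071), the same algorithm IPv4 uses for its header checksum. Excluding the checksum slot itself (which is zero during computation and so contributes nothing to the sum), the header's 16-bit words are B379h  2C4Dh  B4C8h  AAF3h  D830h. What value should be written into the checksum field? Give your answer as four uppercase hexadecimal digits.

One's-complement addition (fold any carry out of bit 15 back into bit 0):
  0xB379 + 0x2C4D = 0x0DFC6
  0xDFC6 + 0xB4C8 = 0x1948E → wrap carry → 0x948F
  0x948F + 0xAAF3 = 0x13F82 → wrap carry → 0x3F83
  0x3F83 + 0xD830 = 0x117B3 → wrap carry → 0x17B4
One's-complement sum = 0x17B4.
Checksum = ~0x17B4 & 0xFFFF = 0xE84B.

E84B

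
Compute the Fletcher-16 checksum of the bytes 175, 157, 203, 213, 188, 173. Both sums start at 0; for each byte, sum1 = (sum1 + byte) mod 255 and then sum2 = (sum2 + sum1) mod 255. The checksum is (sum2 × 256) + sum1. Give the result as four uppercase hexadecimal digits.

Running sums (mod 255):
  after byte 0 (175): sum1=175, sum2=175
  after byte 1 (157): sum1=77, sum2=252
  after byte 2 (203): sum1=25, sum2=22
  after byte 3 (213): sum1=238, sum2=5
  after byte 4 (188): sum1=171, sum2=176
  after byte 5 (173): sum1=89, sum2=10
Checksum = sum2·256 + sum1 = 10·256 + 89 = 2649 = 0x0A59.

0A59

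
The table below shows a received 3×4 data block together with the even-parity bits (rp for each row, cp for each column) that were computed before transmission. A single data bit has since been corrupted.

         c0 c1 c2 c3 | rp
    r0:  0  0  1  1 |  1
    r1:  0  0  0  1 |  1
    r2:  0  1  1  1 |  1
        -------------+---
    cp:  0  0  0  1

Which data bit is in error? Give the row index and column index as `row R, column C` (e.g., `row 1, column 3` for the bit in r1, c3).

row 0, column 1

Recompute each row's even parity and compare to rp:
  r0: data parity 0, sent rp 1 → mismatch
  r1: data parity 1, sent rp 1 → ok
  r2: data parity 1, sent rp 1 → ok
Recompute each column's even parity and compare to cp:
  c0: data parity 0, sent cp 0 → ok
  c1: data parity 1, sent cp 0 → mismatch
  c2: data parity 0, sent cp 0 → ok
  c3: data parity 1, sent cp 1 → ok
Exactly one row (r0) and one column (c1) fail → the flipped bit is at their intersection.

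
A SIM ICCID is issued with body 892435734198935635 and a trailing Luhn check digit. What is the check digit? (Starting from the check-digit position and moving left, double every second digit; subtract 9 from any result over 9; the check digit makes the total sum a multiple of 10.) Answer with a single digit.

7

Partial digits right→left: 5 3 6 5 3 9 8 9 1 4 3 7 5 3 4 2 9 8
Double every second digit counting from the check-digit position (so the 1st, 3rd, 5th, ... of the partial from the right).
  doubled (with −9 where >9): 1 3 6 7 2 6 1 8 9 → sum 43
  kept as-is: 3 5 9 9 4 7 3 2 8 → sum 50
Total = 43 + 50 = 93.
Check digit = (10 − (93 mod 10)) mod 10 = 7.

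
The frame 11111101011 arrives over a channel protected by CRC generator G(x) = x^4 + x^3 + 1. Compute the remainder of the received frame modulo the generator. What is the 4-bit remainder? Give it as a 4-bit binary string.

Modulo-2 division of 11111101011 by 11001:
  pos 0: 11111 XOR 11001 = 00110
  pos 2: 11010 XOR 11001 = 00011
  pos 5: 11101 XOR 11001 = 00100
Remainder = 1001 (nonzero — an error is detected).

1001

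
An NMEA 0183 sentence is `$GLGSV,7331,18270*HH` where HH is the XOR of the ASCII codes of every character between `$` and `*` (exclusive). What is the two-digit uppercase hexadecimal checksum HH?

73

XOR the ASCII codes of the payload characters:
  'G' = 0x47 → acc = 0x47
  'L' = 0x4C → acc = 0x0B
  'G' = 0x47 → acc = 0x4C
  'S' = 0x53 → acc = 0x1F
  'V' = 0x56 → acc = 0x49
  ',' = 0x2C → acc = 0x65
  '7' = 0x37 → acc = 0x52
  '3' = 0x33 → acc = 0x61
  '3' = 0x33 → acc = 0x52
  '1' = 0x31 → acc = 0x63
  ',' = 0x2C → acc = 0x4F
  '1' = 0x31 → acc = 0x7E
  '8' = 0x38 → acc = 0x46
  '2' = 0x32 → acc = 0x74
  '7' = 0x37 → acc = 0x43
  '0' = 0x30 → acc = 0x73
Checksum = 0x73.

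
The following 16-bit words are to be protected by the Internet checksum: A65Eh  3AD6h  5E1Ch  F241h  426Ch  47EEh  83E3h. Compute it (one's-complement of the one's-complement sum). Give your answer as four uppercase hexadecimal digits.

C02E

One's-complement addition (fold any carry out of bit 15 back into bit 0):
  0xA65E + 0x3AD6 = 0x0E134
  0xE134 + 0x5E1C = 0x13F50 → wrap carry → 0x3F51
  0x3F51 + 0xF241 = 0x13192 → wrap carry → 0x3193
  0x3193 + 0x426C = 0x073FF
  0x73FF + 0x47EE = 0x0BBED
  0xBBED + 0x83E3 = 0x13FD0 → wrap carry → 0x3FD1
One's-complement sum = 0x3FD1.
Checksum = ~0x3FD1 & 0xFFFF = 0xC02E.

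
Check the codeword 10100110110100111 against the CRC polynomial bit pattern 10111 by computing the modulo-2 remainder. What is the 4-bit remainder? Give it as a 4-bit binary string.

Modulo-2 division of 10100110110100111 by 10111:
  pos 0: 10100 XOR 10111 = 00011
  pos 3: 11110 XOR 10111 = 01001
  pos 4: 10011 XOR 10111 = 00100
  pos 6: 10010 XOR 10111 = 00101
  pos 8: 10110 XOR 10111 = 00001
  pos 12: 10111 XOR 10111 = 00000
Remainder = 0000 (zero — the frame passes the CRC check).

0000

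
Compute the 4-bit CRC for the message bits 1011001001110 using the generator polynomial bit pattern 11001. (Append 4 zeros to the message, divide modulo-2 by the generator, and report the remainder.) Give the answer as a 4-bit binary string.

0001

Append 4 zeros: 10110010011100000. Divide by 11001 (XOR where the leading bit is 1):
  pos 0: 10110 XOR 11001 = 01111
  pos 1: 11110 XOR 11001 = 00111
  pos 3: 11110 XOR 11001 = 00111
  pos 5: 11101 XOR 11001 = 00100
  pos 7: 10011 XOR 11001 = 01010
  pos 8: 10100 XOR 11001 = 01101
  pos 9: 11010 XOR 11001 = 00011
  pos 12: 11000 XOR 11001 = 00001
Remainder (last 4 bits) = 0001. This is the CRC / FCS.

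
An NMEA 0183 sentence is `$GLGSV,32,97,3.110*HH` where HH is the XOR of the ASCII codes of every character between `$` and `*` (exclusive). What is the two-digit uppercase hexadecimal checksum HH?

XOR the ASCII codes of the payload characters:
  'G' = 0x47 → acc = 0x47
  'L' = 0x4C → acc = 0x0B
  'G' = 0x47 → acc = 0x4C
  'S' = 0x53 → acc = 0x1F
  'V' = 0x56 → acc = 0x49
  ',' = 0x2C → acc = 0x65
  '3' = 0x33 → acc = 0x56
  '2' = 0x32 → acc = 0x64
  ',' = 0x2C → acc = 0x48
  '9' = 0x39 → acc = 0x71
  '7' = 0x37 → acc = 0x46
  ',' = 0x2C → acc = 0x6A
  '3' = 0x33 → acc = 0x59
  '.' = 0x2E → acc = 0x77
  '1' = 0x31 → acc = 0x46
  '1' = 0x31 → acc = 0x77
  '0' = 0x30 → acc = 0x47
Checksum = 0x47.

47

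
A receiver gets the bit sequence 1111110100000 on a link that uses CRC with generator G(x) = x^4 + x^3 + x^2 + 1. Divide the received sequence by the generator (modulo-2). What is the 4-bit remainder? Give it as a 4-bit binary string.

0010

Modulo-2 division of 1111110100000 by 11101:
  pos 0: 11111 XOR 11101 = 00010
  pos 3: 10101 XOR 11101 = 01000
  pos 4: 10000 XOR 11101 = 01101
  pos 5: 11010 XOR 11101 = 00111
  pos 7: 11100 XOR 11101 = 00001
Remainder = 0010 (nonzero — an error is detected).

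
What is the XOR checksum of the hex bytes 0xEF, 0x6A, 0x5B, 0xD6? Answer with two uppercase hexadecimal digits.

08

XOR the bytes together:
  start with 0xEF
  0xEF ⊕ 0x6A = 0x85
  0x85 ⊕ 0x5B = 0xDE
  0xDE ⊕ 0xD6 = 0x08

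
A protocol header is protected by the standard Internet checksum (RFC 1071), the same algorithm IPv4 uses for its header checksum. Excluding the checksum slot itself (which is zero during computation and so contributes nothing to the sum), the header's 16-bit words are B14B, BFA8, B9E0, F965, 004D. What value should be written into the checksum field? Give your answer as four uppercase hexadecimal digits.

One's-complement addition (fold any carry out of bit 15 back into bit 0):
  0xB14B + 0xBFA8 = 0x170F3 → wrap carry → 0x70F4
  0x70F4 + 0xB9E0 = 0x12AD4 → wrap carry → 0x2AD5
  0x2AD5 + 0xF965 = 0x1243A → wrap carry → 0x243B
  0x243B + 0x004D = 0x02488
One's-complement sum = 0x2488.
Checksum = ~0x2488 & 0xFFFF = 0xDB77.

DB77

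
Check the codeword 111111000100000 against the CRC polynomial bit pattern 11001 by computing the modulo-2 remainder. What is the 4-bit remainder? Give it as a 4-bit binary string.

0000

Modulo-2 division of 111111000100000 by 11001:
  pos 0: 11111 XOR 11001 = 00110
  pos 2: 11010 XOR 11001 = 00011
  pos 5: 11001 XOR 11001 = 00000
Remainder = 0000 (zero — the frame passes the CRC check).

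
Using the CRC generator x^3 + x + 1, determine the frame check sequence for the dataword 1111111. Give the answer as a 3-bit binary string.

Append 3 zeros: 1111111000. Divide by 1011 (XOR where the leading bit is 1):
  pos 0: 1111 XOR 1011 = 0100
  pos 1: 1001 XOR 1011 = 0010
  pos 3: 1011 XOR 1011 = 0000
Remainder (last 3 bits) = 000. This is the CRC / FCS.

000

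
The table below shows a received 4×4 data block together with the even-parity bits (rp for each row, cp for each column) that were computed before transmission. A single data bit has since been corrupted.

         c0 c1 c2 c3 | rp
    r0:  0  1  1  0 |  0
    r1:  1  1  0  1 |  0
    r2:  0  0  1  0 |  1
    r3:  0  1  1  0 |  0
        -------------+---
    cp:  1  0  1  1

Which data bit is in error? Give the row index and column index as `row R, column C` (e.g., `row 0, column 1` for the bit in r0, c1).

row 1, column 1

Recompute each row's even parity and compare to rp:
  r0: data parity 0, sent rp 0 → ok
  r1: data parity 1, sent rp 0 → mismatch
  r2: data parity 1, sent rp 1 → ok
  r3: data parity 0, sent rp 0 → ok
Recompute each column's even parity and compare to cp:
  c0: data parity 1, sent cp 1 → ok
  c1: data parity 1, sent cp 0 → mismatch
  c2: data parity 1, sent cp 1 → ok
  c3: data parity 1, sent cp 1 → ok
Exactly one row (r1) and one column (c1) fail → the flipped bit is at their intersection.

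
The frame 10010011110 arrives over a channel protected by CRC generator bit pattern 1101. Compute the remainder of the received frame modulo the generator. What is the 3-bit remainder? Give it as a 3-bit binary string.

000

Modulo-2 division of 10010011110 by 1101:
  pos 0: 1001 XOR 1101 = 0100
  pos 1: 1000 XOR 1101 = 0101
  pos 2: 1010 XOR 1101 = 0111
  pos 3: 1111 XOR 1101 = 0010
  pos 5: 1011 XOR 1101 = 0110
  pos 6: 1101 XOR 1101 = 0000
Remainder = 000 (zero — the frame passes the CRC check).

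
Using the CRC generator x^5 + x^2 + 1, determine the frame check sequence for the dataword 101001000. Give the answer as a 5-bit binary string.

Append 5 zeros: 10100100000000. Divide by 100101 (XOR where the leading bit is 1):
  pos 0: 101001 XOR 100101 = 001100
  pos 2: 110000 XOR 100101 = 010101
  pos 3: 101010 XOR 100101 = 001111
  pos 5: 111100 XOR 100101 = 011001
  pos 6: 110010 XOR 100101 = 010111
  pos 7: 101110 XOR 100101 = 001011
Remainder (last 5 bits) = 10110. This is the CRC / FCS.

10110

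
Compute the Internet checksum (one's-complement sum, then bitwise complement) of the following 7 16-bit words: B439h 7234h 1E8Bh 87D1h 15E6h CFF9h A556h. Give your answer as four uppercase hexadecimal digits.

One's-complement addition (fold any carry out of bit 15 back into bit 0):
  0xB439 + 0x7234 = 0x1266D → wrap carry → 0x266E
  0x266E + 0x1E8B = 0x044F9
  0x44F9 + 0x87D1 = 0x0CCCA
  0xCCCA + 0x15E6 = 0x0E2B0
  0xE2B0 + 0xCFF9 = 0x1B2A9 → wrap carry → 0xB2AA
  0xB2AA + 0xA556 = 0x15800 → wrap carry → 0x5801
One's-complement sum = 0x5801.
Checksum = ~0x5801 & 0xFFFF = 0xA7FE.

A7FE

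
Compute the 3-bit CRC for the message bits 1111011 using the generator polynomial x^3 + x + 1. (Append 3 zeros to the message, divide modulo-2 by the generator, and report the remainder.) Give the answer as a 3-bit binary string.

111

Append 3 zeros: 1111011000. Divide by 1011 (XOR where the leading bit is 1):
  pos 0: 1111 XOR 1011 = 0100
  pos 1: 1000 XOR 1011 = 0011
  pos 3: 1111 XOR 1011 = 0100
  pos 4: 1000 XOR 1011 = 0011
  pos 6: 1100 XOR 1011 = 0111
Remainder (last 3 bits) = 111. This is the CRC / FCS.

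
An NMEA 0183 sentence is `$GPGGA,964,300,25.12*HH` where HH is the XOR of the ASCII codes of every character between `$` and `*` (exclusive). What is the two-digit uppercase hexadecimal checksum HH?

58

XOR the ASCII codes of the payload characters:
  'G' = 0x47 → acc = 0x47
  'P' = 0x50 → acc = 0x17
  'G' = 0x47 → acc = 0x50
  'G' = 0x47 → acc = 0x17
  'A' = 0x41 → acc = 0x56
  ',' = 0x2C → acc = 0x7A
  '9' = 0x39 → acc = 0x43
  '6' = 0x36 → acc = 0x75
  '4' = 0x34 → acc = 0x41
  ',' = 0x2C → acc = 0x6D
  '3' = 0x33 → acc = 0x5E
  '0' = 0x30 → acc = 0x6E
  '0' = 0x30 → acc = 0x5E
  ',' = 0x2C → acc = 0x72
  '2' = 0x32 → acc = 0x40
  '5' = 0x35 → acc = 0x75
  '.' = 0x2E → acc = 0x5B
  '1' = 0x31 → acc = 0x6A
  '2' = 0x32 → acc = 0x58
Checksum = 0x58.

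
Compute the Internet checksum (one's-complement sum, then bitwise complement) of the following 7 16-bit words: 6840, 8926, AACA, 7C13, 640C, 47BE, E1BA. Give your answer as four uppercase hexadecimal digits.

5A35

One's-complement addition (fold any carry out of bit 15 back into bit 0):
  0x6840 + 0x8926 = 0x0F166
  0xF166 + 0xAACA = 0x19C30 → wrap carry → 0x9C31
  0x9C31 + 0x7C13 = 0x11844 → wrap carry → 0x1845
  0x1845 + 0x640C = 0x07C51
  0x7C51 + 0x47BE = 0x0C40F
  0xC40F + 0xE1BA = 0x1A5C9 → wrap carry → 0xA5CA
One's-complement sum = 0xA5CA.
Checksum = ~0xA5CA & 0xFFFF = 0x5A35.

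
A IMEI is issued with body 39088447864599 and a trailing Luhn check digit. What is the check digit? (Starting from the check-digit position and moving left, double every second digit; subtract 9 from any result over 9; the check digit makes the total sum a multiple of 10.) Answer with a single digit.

2

Partial digits right→left: 9 9 5 4 6 8 7 4 4 8 8 0 9 3
Double every second digit counting from the check-digit position (so the 1st, 3rd, 5th, ... of the partial from the right).
  doubled (with −9 where >9): 9 1 3 5 8 7 9 → sum 42
  kept as-is: 9 4 8 4 8 0 3 → sum 36
Total = 42 + 36 = 78.
Check digit = (10 − (78 mod 10)) mod 10 = 2.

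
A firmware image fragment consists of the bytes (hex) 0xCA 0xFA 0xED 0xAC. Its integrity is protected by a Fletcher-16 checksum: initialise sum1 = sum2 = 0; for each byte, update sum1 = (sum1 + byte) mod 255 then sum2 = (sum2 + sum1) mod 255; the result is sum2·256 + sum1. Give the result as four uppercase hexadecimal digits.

A460

Running sums (mod 255):
  after byte 0 (0xCA): sum1=202, sum2=202
  after byte 1 (0xFA): sum1=197, sum2=144
  after byte 2 (0xED): sum1=179, sum2=68
  after byte 3 (0xAC): sum1=96, sum2=164
Checksum = sum2·256 + sum1 = 164·256 + 96 = 42080 = 0xA460.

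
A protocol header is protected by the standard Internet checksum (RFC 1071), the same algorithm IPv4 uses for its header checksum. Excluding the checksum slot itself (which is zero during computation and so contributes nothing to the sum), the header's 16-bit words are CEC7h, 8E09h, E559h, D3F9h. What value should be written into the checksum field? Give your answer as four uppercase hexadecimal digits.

E9DA

One's-complement addition (fold any carry out of bit 15 back into bit 0):
  0xCEC7 + 0x8E09 = 0x15CD0 → wrap carry → 0x5CD1
  0x5CD1 + 0xE559 = 0x1422A → wrap carry → 0x422B
  0x422B + 0xD3F9 = 0x11624 → wrap carry → 0x1625
One's-complement sum = 0x1625.
Checksum = ~0x1625 & 0xFFFF = 0xE9DA.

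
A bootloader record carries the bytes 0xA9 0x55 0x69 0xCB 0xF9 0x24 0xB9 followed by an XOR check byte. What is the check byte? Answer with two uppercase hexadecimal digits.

XOR the bytes together:
  start with 0xA9
  0xA9 ⊕ 0x55 = 0xFC
  0xFC ⊕ 0x69 = 0x95
  0x95 ⊕ 0xCB = 0x5E
  0x5E ⊕ 0xF9 = 0xA7
  0xA7 ⊕ 0x24 = 0x83
  0x83 ⊕ 0xB9 = 0x3A

3A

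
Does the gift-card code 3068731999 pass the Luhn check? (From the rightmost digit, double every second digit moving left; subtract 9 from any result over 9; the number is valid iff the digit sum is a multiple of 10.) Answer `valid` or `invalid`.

invalid

From the right, keep odd positions and double even positions (subtract 9 from any doubled value over 9):
  doubled (positions 2,4,...): 9 2 5 3 6 → sum 25
  kept (positions 1,3,...): 9 9 3 8 0 → sum 29
Total = 54.
54 mod 10 = 4, so the number is invalid.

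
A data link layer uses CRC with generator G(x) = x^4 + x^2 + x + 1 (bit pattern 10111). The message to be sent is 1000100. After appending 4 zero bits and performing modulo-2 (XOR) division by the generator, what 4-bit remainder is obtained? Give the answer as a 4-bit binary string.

0011

Append 4 zeros: 10001000000. Divide by 10111 (XOR where the leading bit is 1):
  pos 0: 10001 XOR 10111 = 00110
  pos 2: 11000 XOR 10111 = 01111
  pos 3: 11110 XOR 10111 = 01001
  pos 4: 10010 XOR 10111 = 00101
  pos 6: 10100 XOR 10111 = 00011
Remainder (last 4 bits) = 0011. This is the CRC / FCS.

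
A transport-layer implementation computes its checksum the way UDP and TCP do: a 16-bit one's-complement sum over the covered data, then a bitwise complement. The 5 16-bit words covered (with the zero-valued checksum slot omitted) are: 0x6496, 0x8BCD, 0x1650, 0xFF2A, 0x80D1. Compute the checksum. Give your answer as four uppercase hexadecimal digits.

794F

One's-complement addition (fold any carry out of bit 15 back into bit 0):
  0x6496 + 0x8BCD = 0x0F063
  0xF063 + 0x1650 = 0x106B3 → wrap carry → 0x06B4
  0x06B4 + 0xFF2A = 0x105DE → wrap carry → 0x05DF
  0x05DF + 0x80D1 = 0x086B0
One's-complement sum = 0x86B0.
Checksum = ~0x86B0 & 0xFFFF = 0x794F.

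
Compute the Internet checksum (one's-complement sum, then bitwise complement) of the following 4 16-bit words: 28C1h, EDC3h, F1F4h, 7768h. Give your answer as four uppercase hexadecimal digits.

One's-complement addition (fold any carry out of bit 15 back into bit 0):
  0x28C1 + 0xEDC3 = 0x11684 → wrap carry → 0x1685
  0x1685 + 0xF1F4 = 0x10879 → wrap carry → 0x087A
  0x087A + 0x7768 = 0x07FE2
One's-complement sum = 0x7FE2.
Checksum = ~0x7FE2 & 0xFFFF = 0x801D.

801D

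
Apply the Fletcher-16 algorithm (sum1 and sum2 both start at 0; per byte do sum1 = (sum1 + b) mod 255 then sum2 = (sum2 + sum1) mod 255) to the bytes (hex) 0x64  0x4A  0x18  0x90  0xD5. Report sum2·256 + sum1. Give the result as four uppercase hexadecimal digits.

Running sums (mod 255):
  after byte 0 (0x64): sum1=100, sum2=100
  after byte 1 (0x4A): sum1=174, sum2=19
  after byte 2 (0x18): sum1=198, sum2=217
  after byte 3 (0x90): sum1=87, sum2=49
  after byte 4 (0xD5): sum1=45, sum2=94
Checksum = sum2·256 + sum1 = 94·256 + 45 = 24109 = 0x5E2D.

5E2D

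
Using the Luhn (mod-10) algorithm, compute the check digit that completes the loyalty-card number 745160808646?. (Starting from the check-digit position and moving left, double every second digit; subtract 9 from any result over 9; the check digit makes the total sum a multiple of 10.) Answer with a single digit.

6

Partial digits right→left: 6 4 6 8 0 8 0 6 1 5 4 7
Double every second digit counting from the check-digit position (so the 1st, 3rd, 5th, ... of the partial from the right).
  doubled (with −9 where >9): 3 3 0 0 2 8 → sum 16
  kept as-is: 4 8 8 6 5 7 → sum 38
Total = 16 + 38 = 54.
Check digit = (10 − (54 mod 10)) mod 10 = 6.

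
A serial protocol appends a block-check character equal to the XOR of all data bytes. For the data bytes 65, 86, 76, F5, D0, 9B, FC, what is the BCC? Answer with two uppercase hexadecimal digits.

D7

XOR the bytes together:
  start with 0x65
  0x65 ⊕ 0x86 = 0xE3
  0xE3 ⊕ 0x76 = 0x95
  0x95 ⊕ 0xF5 = 0x60
  0x60 ⊕ 0xD0 = 0xB0
  0xB0 ⊕ 0x9B = 0x2B
  0x2B ⊕ 0xFC = 0xD7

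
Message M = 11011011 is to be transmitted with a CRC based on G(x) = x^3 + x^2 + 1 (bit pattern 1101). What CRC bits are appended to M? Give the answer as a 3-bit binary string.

100

Append 3 zeros: 11011011000. Divide by 1101 (XOR where the leading bit is 1):
  pos 0: 1101 XOR 1101 = 0000
  pos 4: 1011 XOR 1101 = 0110
  pos 5: 1100 XOR 1101 = 0001
Remainder (last 3 bits) = 100. This is the CRC / FCS.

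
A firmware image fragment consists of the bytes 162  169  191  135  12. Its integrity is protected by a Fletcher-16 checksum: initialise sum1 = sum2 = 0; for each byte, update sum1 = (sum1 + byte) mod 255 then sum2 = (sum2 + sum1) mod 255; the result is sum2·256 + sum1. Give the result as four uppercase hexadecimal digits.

Running sums (mod 255):
  after byte 0 (162): sum1=162, sum2=162
  after byte 1 (169): sum1=76, sum2=238
  after byte 2 (191): sum1=12, sum2=250
  after byte 3 (135): sum1=147, sum2=142
  after byte 4 (12): sum1=159, sum2=46
Checksum = sum2·256 + sum1 = 46·256 + 159 = 11935 = 0x2E9F.

2E9F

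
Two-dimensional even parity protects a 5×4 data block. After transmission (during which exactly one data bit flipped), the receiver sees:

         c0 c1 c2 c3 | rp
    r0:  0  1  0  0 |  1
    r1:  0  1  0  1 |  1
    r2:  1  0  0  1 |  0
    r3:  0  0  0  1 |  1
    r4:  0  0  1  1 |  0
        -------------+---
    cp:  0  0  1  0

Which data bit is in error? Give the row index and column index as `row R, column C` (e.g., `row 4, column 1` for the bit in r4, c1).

Recompute each row's even parity and compare to rp:
  r0: data parity 1, sent rp 1 → ok
  r1: data parity 0, sent rp 1 → mismatch
  r2: data parity 0, sent rp 0 → ok
  r3: data parity 1, sent rp 1 → ok
  r4: data parity 0, sent rp 0 → ok
Recompute each column's even parity and compare to cp:
  c0: data parity 1, sent cp 0 → mismatch
  c1: data parity 0, sent cp 0 → ok
  c2: data parity 1, sent cp 1 → ok
  c3: data parity 0, sent cp 0 → ok
Exactly one row (r1) and one column (c0) fail → the flipped bit is at their intersection.

row 1, column 0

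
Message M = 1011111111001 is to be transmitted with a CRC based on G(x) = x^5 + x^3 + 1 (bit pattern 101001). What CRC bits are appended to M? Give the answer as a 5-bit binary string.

Append 5 zeros: 101111111100100000. Divide by 101001 (XOR where the leading bit is 1):
  pos 0: 101111 XOR 101001 = 000110
  pos 3: 110111 XOR 101001 = 011110
  pos 4: 111101 XOR 101001 = 010100
  pos 5: 101000 XOR 101001 = 000001
  pos 10: 101000 XOR 101001 = 000001
Remainder (last 5 bits) = 00100. This is the CRC / FCS.

00100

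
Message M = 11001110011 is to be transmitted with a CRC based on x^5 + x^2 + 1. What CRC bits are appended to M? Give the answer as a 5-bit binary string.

00001

Append 5 zeros: 1100111001100000. Divide by 100101 (XOR where the leading bit is 1):
  pos 0: 110011 XOR 100101 = 010110
  pos 1: 101101 XOR 100101 = 001000
  pos 3: 100000 XOR 100101 = 000101
  pos 6: 101110 XOR 100101 = 001011
  pos 8: 101100 XOR 100101 = 001001
  pos 10: 100100 XOR 100101 = 000001
Remainder (last 5 bits) = 00001. This is the CRC / FCS.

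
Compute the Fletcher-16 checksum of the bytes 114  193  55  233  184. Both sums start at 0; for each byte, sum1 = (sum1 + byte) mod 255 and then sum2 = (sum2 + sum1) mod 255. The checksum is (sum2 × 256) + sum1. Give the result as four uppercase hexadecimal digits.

750E

Running sums (mod 255):
  after byte 0 (114): sum1=114, sum2=114
  after byte 1 (193): sum1=52, sum2=166
  after byte 2 (55): sum1=107, sum2=18
  after byte 3 (233): sum1=85, sum2=103
  after byte 4 (184): sum1=14, sum2=117
Checksum = sum2·256 + sum1 = 117·256 + 14 = 29966 = 0x750E.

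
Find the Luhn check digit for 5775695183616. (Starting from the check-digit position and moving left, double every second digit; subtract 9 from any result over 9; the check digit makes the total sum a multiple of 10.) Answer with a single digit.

1

Partial digits right→left: 6 1 6 3 8 1 5 9 6 5 7 7 5
Double every second digit counting from the check-digit position (so the 1st, 3rd, 5th, ... of the partial from the right).
  doubled (with −9 where >9): 3 3 7 1 3 5 1 → sum 23
  kept as-is: 1 3 1 9 5 7 → sum 26
Total = 23 + 26 = 49.
Check digit = (10 − (49 mod 10)) mod 10 = 1.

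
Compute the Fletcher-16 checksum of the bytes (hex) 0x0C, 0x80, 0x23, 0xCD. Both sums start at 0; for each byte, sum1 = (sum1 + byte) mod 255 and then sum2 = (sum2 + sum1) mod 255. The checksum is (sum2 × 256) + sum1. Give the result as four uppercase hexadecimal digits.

C57D

Running sums (mod 255):
  after byte 0 (0x0C): sum1=12, sum2=12
  after byte 1 (0x80): sum1=140, sum2=152
  after byte 2 (0x23): sum1=175, sum2=72
  after byte 3 (0xCD): sum1=125, sum2=197
Checksum = sum2·256 + sum1 = 197·256 + 125 = 50557 = 0xC57D.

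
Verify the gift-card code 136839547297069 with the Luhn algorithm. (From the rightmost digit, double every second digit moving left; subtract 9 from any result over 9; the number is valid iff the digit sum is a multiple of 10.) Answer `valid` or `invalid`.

invalid

From the right, keep odd positions and double even positions (subtract 9 from any doubled value over 9):
  doubled (positions 2,4,...): 3 5 4 8 9 7 6 → sum 42
  kept (positions 1,3,...): 9 0 9 7 5 3 6 1 → sum 40
Total = 82.
82 mod 10 = 2, so the number is invalid.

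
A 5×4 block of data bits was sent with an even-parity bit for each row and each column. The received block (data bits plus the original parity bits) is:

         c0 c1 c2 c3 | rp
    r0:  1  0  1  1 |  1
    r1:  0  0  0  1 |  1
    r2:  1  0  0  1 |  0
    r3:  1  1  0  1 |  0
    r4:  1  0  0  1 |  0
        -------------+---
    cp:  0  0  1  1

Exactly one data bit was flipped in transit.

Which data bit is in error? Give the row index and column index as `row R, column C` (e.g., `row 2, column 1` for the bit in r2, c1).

Recompute each row's even parity and compare to rp:
  r0: data parity 1, sent rp 1 → ok
  r1: data parity 1, sent rp 1 → ok
  r2: data parity 0, sent rp 0 → ok
  r3: data parity 1, sent rp 0 → mismatch
  r4: data parity 0, sent rp 0 → ok
Recompute each column's even parity and compare to cp:
  c0: data parity 0, sent cp 0 → ok
  c1: data parity 1, sent cp 0 → mismatch
  c2: data parity 1, sent cp 1 → ok
  c3: data parity 1, sent cp 1 → ok
Exactly one row (r3) and one column (c1) fail → the flipped bit is at their intersection.

row 3, column 1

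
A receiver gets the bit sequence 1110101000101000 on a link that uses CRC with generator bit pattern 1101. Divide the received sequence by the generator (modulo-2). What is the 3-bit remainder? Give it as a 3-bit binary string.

000

Modulo-2 division of 1110101000101000 by 1101:
  pos 0: 1110 XOR 1101 = 0011
  pos 2: 1110 XOR 1101 = 0011
  pos 4: 1110 XOR 1101 = 0011
  pos 6: 1100 XOR 1101 = 0001
  pos 9: 1101 XOR 1101 = 0000
Remainder = 000 (zero — the frame passes the CRC check).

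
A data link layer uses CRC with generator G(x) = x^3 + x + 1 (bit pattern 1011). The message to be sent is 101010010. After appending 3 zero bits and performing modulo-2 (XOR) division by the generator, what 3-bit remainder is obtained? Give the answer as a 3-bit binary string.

Append 3 zeros: 101010010000. Divide by 1011 (XOR where the leading bit is 1):
  pos 0: 1010 XOR 1011 = 0001
  pos 3: 1100 XOR 1011 = 0111
  pos 4: 1111 XOR 1011 = 0100
  pos 5: 1000 XOR 1011 = 0011
  pos 7: 1100 XOR 1011 = 0111
  pos 8: 1110 XOR 1011 = 0101
Remainder (last 3 bits) = 101. This is the CRC / FCS.

101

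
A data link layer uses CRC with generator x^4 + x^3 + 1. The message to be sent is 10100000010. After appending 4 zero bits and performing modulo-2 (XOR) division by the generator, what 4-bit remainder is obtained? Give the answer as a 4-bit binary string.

0100

Append 4 zeros: 101000000100000. Divide by 11001 (XOR where the leading bit is 1):
  pos 0: 10100 XOR 11001 = 01101
  pos 1: 11010 XOR 11001 = 00011
  pos 4: 11000 XOR 11001 = 00001
  pos 8: 11000 XOR 11001 = 00001
Remainder (last 4 bits) = 0100. This is the CRC / FCS.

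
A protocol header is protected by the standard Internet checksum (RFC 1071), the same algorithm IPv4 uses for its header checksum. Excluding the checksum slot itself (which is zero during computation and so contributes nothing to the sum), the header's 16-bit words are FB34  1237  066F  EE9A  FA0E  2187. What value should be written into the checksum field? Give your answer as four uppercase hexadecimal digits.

E1F3

One's-complement addition (fold any carry out of bit 15 back into bit 0):
  0xFB34 + 0x1237 = 0x10D6B → wrap carry → 0x0D6C
  0x0D6C + 0x066F = 0x013DB
  0x13DB + 0xEE9A = 0x10275 → wrap carry → 0x0276
  0x0276 + 0xFA0E = 0x0FC84
  0xFC84 + 0x2187 = 0x11E0B → wrap carry → 0x1E0C
One's-complement sum = 0x1E0C.
Checksum = ~0x1E0C & 0xFFFF = 0xE1F3.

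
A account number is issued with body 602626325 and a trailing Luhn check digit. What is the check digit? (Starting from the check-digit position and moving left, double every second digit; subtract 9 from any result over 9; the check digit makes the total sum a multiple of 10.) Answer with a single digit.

Partial digits right→left: 5 2 3 6 2 6 2 0 6
Double every second digit counting from the check-digit position (so the 1st, 3rd, 5th, ... of the partial from the right).
  doubled (with −9 where >9): 1 6 4 4 3 → sum 18
  kept as-is: 2 6 6 0 → sum 14
Total = 18 + 14 = 32.
Check digit = (10 − (32 mod 10)) mod 10 = 8.

8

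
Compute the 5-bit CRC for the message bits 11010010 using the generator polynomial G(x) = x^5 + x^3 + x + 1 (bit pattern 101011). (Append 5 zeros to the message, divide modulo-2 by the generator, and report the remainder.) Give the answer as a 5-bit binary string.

Append 5 zeros: 1101001000000. Divide by 101011 (XOR where the leading bit is 1):
  pos 0: 110100 XOR 101011 = 011111
  pos 1: 111111 XOR 101011 = 010100
  pos 2: 101000 XOR 101011 = 000011
  pos 6: 110000 XOR 101011 = 011011
  pos 7: 110110 XOR 101011 = 011101
Remainder (last 5 bits) = 11101. This is the CRC / FCS.

11101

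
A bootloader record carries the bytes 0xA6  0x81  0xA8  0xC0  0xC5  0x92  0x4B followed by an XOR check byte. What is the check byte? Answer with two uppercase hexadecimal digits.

53

XOR the bytes together:
  start with 0xA6
  0xA6 ⊕ 0x81 = 0x27
  0x27 ⊕ 0xA8 = 0x8F
  0x8F ⊕ 0xC0 = 0x4F
  0x4F ⊕ 0xC5 = 0x8A
  0x8A ⊕ 0x92 = 0x18
  0x18 ⊕ 0x4B = 0x53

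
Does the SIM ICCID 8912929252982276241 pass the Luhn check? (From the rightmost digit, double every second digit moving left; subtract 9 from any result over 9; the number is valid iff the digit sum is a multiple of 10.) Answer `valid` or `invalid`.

From the right, keep odd positions and double even positions (subtract 9 from any doubled value over 9):
  doubled (positions 2,4,...): 8 3 4 7 4 4 4 4 9 → sum 47
  kept (positions 1,3,...): 1 2 7 2 9 5 9 9 1 8 → sum 53
Total = 100.
100 mod 10 = 0, so the number is valid.

valid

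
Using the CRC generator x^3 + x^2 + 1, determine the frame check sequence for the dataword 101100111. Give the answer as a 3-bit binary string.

000

Append 3 zeros: 101100111000. Divide by 1101 (XOR where the leading bit is 1):
  pos 0: 1011 XOR 1101 = 0110
  pos 1: 1100 XOR 1101 = 0001
  pos 4: 1011 XOR 1101 = 0110
  pos 5: 1101 XOR 1101 = 0000
Remainder (last 3 bits) = 000. This is the CRC / FCS.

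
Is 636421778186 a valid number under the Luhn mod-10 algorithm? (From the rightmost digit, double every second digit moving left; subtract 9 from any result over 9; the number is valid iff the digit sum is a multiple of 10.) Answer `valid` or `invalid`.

From the right, keep odd positions and double even positions (subtract 9 from any doubled value over 9):
  doubled (positions 2,4,...): 7 7 5 4 3 3 → sum 29
  kept (positions 1,3,...): 6 1 7 1 4 3 → sum 22
Total = 51.
51 mod 10 = 1, so the number is invalid.

invalid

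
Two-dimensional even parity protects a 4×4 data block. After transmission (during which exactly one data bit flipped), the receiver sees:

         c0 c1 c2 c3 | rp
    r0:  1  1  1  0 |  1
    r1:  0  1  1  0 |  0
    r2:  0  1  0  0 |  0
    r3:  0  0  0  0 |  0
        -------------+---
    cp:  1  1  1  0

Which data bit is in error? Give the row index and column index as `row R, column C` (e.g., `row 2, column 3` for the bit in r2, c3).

row 2, column 2

Recompute each row's even parity and compare to rp:
  r0: data parity 1, sent rp 1 → ok
  r1: data parity 0, sent rp 0 → ok
  r2: data parity 1, sent rp 0 → mismatch
  r3: data parity 0, sent rp 0 → ok
Recompute each column's even parity and compare to cp:
  c0: data parity 1, sent cp 1 → ok
  c1: data parity 1, sent cp 1 → ok
  c2: data parity 0, sent cp 1 → mismatch
  c3: data parity 0, sent cp 0 → ok
Exactly one row (r2) and one column (c2) fail → the flipped bit is at their intersection.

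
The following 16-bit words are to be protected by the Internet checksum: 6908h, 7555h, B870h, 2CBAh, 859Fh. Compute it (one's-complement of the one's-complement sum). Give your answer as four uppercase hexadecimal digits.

One's-complement addition (fold any carry out of bit 15 back into bit 0):
  0x6908 + 0x7555 = 0x0DE5D
  0xDE5D + 0xB870 = 0x196CD → wrap carry → 0x96CE
  0x96CE + 0x2CBA = 0x0C388
  0xC388 + 0x859F = 0x14927 → wrap carry → 0x4928
One's-complement sum = 0x4928.
Checksum = ~0x4928 & 0xFFFF = 0xB6D7.

B6D7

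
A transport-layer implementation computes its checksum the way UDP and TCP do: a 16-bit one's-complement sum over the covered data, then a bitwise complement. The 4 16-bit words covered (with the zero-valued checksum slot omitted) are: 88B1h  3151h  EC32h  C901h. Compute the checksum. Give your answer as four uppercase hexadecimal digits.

90C8

One's-complement addition (fold any carry out of bit 15 back into bit 0):
  0x88B1 + 0x3151 = 0x0BA02
  0xBA02 + 0xEC32 = 0x1A634 → wrap carry → 0xA635
  0xA635 + 0xC901 = 0x16F36 → wrap carry → 0x6F37
One's-complement sum = 0x6F37.
Checksum = ~0x6F37 & 0xFFFF = 0x90C8.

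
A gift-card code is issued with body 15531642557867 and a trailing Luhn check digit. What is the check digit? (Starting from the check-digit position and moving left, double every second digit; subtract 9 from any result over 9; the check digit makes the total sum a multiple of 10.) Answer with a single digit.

4

Partial digits right→left: 7 6 8 7 5 5 2 4 6 1 3 5 5 1
Double every second digit counting from the check-digit position (so the 1st, 3rd, 5th, ... of the partial from the right).
  doubled (with −9 where >9): 5 7 1 4 3 6 1 → sum 27
  kept as-is: 6 7 5 4 1 5 1 → sum 29
Total = 27 + 29 = 56.
Check digit = (10 − (56 mod 10)) mod 10 = 4.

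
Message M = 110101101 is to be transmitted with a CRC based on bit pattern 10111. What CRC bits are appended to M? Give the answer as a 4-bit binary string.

0000

Append 4 zeros: 1101011010000. Divide by 10111 (XOR where the leading bit is 1):
  pos 0: 11010 XOR 10111 = 01101
  pos 1: 11011 XOR 10111 = 01100
  pos 2: 11001 XOR 10111 = 01110
  pos 3: 11100 XOR 10111 = 01011
  pos 4: 10111 XOR 10111 = 00000
Remainder (last 4 bits) = 0000. This is the CRC / FCS.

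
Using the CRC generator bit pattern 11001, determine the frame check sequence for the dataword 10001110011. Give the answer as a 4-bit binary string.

Append 4 zeros: 100011100110000. Divide by 11001 (XOR where the leading bit is 1):
  pos 0: 10001 XOR 11001 = 01000
  pos 1: 10001 XOR 11001 = 01000
  pos 2: 10001 XOR 11001 = 01000
  pos 3: 10000 XOR 11001 = 01001
  pos 4: 10010 XOR 11001 = 01011
  pos 5: 10111 XOR 11001 = 01110
  pos 6: 11101 XOR 11001 = 00100
  pos 8: 10000 XOR 11001 = 01001
  pos 9: 10010 XOR 11001 = 01011
  pos 10: 10110 XOR 11001 = 01111
Remainder (last 4 bits) = 1111. This is the CRC / FCS.

1111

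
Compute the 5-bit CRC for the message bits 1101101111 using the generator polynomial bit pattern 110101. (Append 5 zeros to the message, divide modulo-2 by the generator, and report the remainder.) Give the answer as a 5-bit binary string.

01001

Append 5 zeros: 110110111100000. Divide by 110101 (XOR where the leading bit is 1):
  pos 0: 110110 XOR 110101 = 000011
  pos 4: 111111 XOR 110101 = 001010
  pos 6: 101000 XOR 110101 = 011101
  pos 7: 111010 XOR 110101 = 001111
  pos 9: 111100 XOR 110101 = 001001
Remainder (last 5 bits) = 01001. This is the CRC / FCS.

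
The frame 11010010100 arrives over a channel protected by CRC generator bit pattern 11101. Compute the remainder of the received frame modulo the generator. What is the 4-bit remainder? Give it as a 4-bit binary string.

Modulo-2 division of 11010010100 by 11101:
  pos 0: 11010 XOR 11101 = 00111
  pos 2: 11101 XOR 11101 = 00000
Remainder = 0100 (nonzero — an error is detected).

0100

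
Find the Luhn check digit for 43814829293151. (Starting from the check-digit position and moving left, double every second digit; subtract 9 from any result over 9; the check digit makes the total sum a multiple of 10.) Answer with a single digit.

Partial digits right→left: 1 5 1 3 9 2 9 2 8 4 1 8 3 4
Double every second digit counting from the check-digit position (so the 1st, 3rd, 5th, ... of the partial from the right).
  doubled (with −9 where >9): 2 2 9 9 7 2 6 → sum 37
  kept as-is: 5 3 2 2 4 8 4 → sum 28
Total = 37 + 28 = 65.
Check digit = (10 − (65 mod 10)) mod 10 = 5.

5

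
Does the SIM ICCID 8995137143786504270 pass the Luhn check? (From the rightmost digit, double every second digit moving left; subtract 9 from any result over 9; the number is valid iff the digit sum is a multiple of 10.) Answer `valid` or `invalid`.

From the right, keep odd positions and double even positions (subtract 9 from any doubled value over 9):
  doubled (positions 2,4,...): 5 8 1 7 6 2 6 1 9 → sum 45
  kept (positions 1,3,...): 0 2 0 6 7 4 7 1 9 8 → sum 44
Total = 89.
89 mod 10 = 9, so the number is invalid.

invalid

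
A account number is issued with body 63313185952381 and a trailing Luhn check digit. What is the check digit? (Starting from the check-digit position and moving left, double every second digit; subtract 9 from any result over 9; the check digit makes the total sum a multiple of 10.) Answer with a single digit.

Partial digits right→left: 1 8 3 2 5 9 5 8 1 3 1 3 3 6
Double every second digit counting from the check-digit position (so the 1st, 3rd, 5th, ... of the partial from the right).
  doubled (with −9 where >9): 2 6 1 1 2 2 6 → sum 20
  kept as-is: 8 2 9 8 3 3 6 → sum 39
Total = 20 + 39 = 59.
Check digit = (10 − (59 mod 10)) mod 10 = 1.

1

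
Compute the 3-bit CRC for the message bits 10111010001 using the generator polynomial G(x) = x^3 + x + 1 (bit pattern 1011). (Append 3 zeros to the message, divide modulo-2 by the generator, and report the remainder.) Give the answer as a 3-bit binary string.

Append 3 zeros: 10111010001000. Divide by 1011 (XOR where the leading bit is 1):
  pos 0: 1011 XOR 1011 = 0000
  pos 4: 1010 XOR 1011 = 0001
  pos 7: 1001 XOR 1011 = 0010
  pos 9: 1000 XOR 1011 = 0011
Remainder (last 3 bits) = 110. This is the CRC / FCS.

110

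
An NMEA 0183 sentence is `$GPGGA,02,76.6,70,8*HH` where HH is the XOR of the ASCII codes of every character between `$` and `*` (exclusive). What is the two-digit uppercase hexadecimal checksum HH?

72

XOR the ASCII codes of the payload characters:
  'G' = 0x47 → acc = 0x47
  'P' = 0x50 → acc = 0x17
  'G' = 0x47 → acc = 0x50
  'G' = 0x47 → acc = 0x17
  'A' = 0x41 → acc = 0x56
  ',' = 0x2C → acc = 0x7A
  '0' = 0x30 → acc = 0x4A
  '2' = 0x32 → acc = 0x78
  ',' = 0x2C → acc = 0x54
  '7' = 0x37 → acc = 0x63
  '6' = 0x36 → acc = 0x55
  '.' = 0x2E → acc = 0x7B
  '6' = 0x36 → acc = 0x4D
  ',' = 0x2C → acc = 0x61
  '7' = 0x37 → acc = 0x56
  '0' = 0x30 → acc = 0x66
  ',' = 0x2C → acc = 0x4A
  '8' = 0x38 → acc = 0x72
Checksum = 0x72.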